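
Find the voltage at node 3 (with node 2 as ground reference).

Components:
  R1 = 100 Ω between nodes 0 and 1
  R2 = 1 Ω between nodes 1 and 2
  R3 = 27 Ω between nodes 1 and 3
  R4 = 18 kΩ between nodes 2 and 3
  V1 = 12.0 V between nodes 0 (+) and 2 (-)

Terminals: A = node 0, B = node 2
Nodal analysis, taking node 2 as the 0 V reference.
Source V1 fixes V_0 = 12 V.
KCL at each unknown node (sum of currents leaving = 0; resistances in Ω):
  Node 1: (V_1 - 12)/100 + (V_1 - 0)/1 + (V_1 - V_3)/27 = 0
  Node 3: (V_3 - V_1)/27 + (V_3 - 0)/18000 = 0
Collecting terms (coefficients in siemens):
  1.047·V_1 - 0.03704·V_3 = 0.12
  0.03709·V_3 - 0.03704·V_1 = 0
Determinant D = (1.047)(0.03709) - (-0.03704)(-0.03704) = 0.03747
V_1 = [(0.12)(0.03709) - (-0.03704)(0)]/D = 0.1188 V
V_3 = [(1.047)(0) - (0.12)(-0.03704)]/D = 0.1186 V
The requested potential is V_3 = 0.1186 V.

Final answer: V_3 = 0.1186 V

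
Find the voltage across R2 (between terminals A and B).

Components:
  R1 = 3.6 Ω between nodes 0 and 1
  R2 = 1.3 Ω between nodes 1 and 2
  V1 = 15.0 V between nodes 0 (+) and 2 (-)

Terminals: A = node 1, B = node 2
R1 and R2 are in series across V1 (node 0 → node 1 → node 2), and the output A–B is taken across R2, so this is a voltage divider.
Series current: I = V1/(R1 + R2) = 15/(3.6 + 1.3) = 15/4.9 = 3.061 A
V_R2 = I × R2 = V1 × R2/(R1 + R2) = 15 × 1.3/4.9 = 3.98 V

Final answer: 3.98 V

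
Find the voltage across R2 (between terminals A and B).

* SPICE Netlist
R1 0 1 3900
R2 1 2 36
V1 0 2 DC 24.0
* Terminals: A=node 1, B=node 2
R1 and R2 are in series across V1 (node 0 → node 1 → node 2), and the output A–B is taken across R2, so this is a voltage divider.
Series current: I = V1/(R1 + R2) = 24/(3900 + 36) = 24/3936 = 0.006098 A
V_R2 = I × R2 = V1 × R2/(R1 + R2) = 24 × 36/3936 = 0.2195 V

Final answer: 0.2195 V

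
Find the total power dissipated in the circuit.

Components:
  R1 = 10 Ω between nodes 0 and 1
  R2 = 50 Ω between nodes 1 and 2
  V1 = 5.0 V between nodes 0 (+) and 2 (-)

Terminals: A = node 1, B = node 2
Nodal analysis, taking node 2 as the 0 V reference.
Source V1 fixes V_0 = 5 V.
KCL at each unknown node (sum of currents leaving = 0; resistances in Ω):
  Node 1: (V_1 - 5)/10 + (V_1 - 0)/50 = 0
Collecting terms: 0.12 × V_1 = 0.5  =>  V_1 = 4.167 V
Power in each resistor, P = (ΔV)²/R:
  P_R1 = (5 - 4.167)²/10 = 0.06944 W
  P_R2 = (4.167 - 0)²/50 = 0.3472 W
P_total = P_R1 + P_R2 = 0.4167 W

Final answer: 0.4167 W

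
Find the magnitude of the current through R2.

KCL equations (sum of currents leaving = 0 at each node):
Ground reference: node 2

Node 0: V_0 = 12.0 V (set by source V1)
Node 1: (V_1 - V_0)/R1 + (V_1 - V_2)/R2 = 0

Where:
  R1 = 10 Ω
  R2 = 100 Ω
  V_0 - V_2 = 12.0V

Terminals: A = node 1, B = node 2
Nodal analysis, taking node 2 as the 0 V reference.
Source V1 fixes V_0 = 12 V.
KCL at each unknown node (sum of currents leaving = 0; resistances in Ω):
  Node 1: (V_1 - 12)/10 + (V_1 - 0)/100 = 0
Collecting terms: 0.11 × V_1 = 1.2  =>  V_1 = 10.91 V
I_R2 = (V_1 - V_2)/R2 = (10.91 - 0)/100 = 0.1091 A
|I_R2| = 0.1091 A

Final answer: |I_R2| = 0.1091 A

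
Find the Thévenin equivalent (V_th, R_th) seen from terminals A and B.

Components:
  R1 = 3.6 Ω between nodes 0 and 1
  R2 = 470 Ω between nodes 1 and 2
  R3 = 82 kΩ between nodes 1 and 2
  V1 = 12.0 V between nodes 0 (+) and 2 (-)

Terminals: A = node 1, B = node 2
Step 1 — V_th is the open-circuit voltage V_A - V_B (nothing connected across the terminals).
Nodal analysis, taking node 2 as the 0 V reference.
Source V1 fixes V_0 = 12 V.
KCL at each unknown node (sum of currents leaving = 0; resistances in Ω):
  Node 1: (V_1 - 12)/3.6 + (V_1 - 0)/470 + (V_1 - 0)/82000 = 0
Collecting terms: 0.2799 × V_1 = 3.333  =>  V_1 = 11.91 V
V_th = V_1 - V_2 = 11.91 - 0 = 11.91 V
Step 2 — R_th: zero the source — replace V1 by a short circuit (node 2 merges into node 0) — and find the resistance seen between A (node 1) and B (node 0).
Reduce the network between node 1 (A) and node 0 (B) by series/parallel combination:
  Rp1 = R1 ‖ R2 ‖ R3 (parallel, all between nodes 0 and 1) = 1/(1/3.6 + 1/470 + 1/82000) = 3.572 Ω
R_th = 3.572 Ω

Final answer: V_th = 11.91 V, R_th = 3.572 Ω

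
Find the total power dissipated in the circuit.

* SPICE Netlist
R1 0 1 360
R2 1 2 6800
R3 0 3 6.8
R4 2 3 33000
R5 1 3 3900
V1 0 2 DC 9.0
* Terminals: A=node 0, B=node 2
Nodal analysis, taking node 2 as the 0 V reference.
Source V1 fixes V_0 = 9 V.
KCL at each unknown node (sum of currents leaving = 0; resistances in Ω):
  Node 1: (V_1 - 9)/360 + (V_1 - 0)/6800 + (V_1 - V_3)/3900 = 0
  Node 3: (V_3 - 9)/6.8 + (V_3 - 0)/33000 + (V_3 - V_1)/3900 = 0
Collecting terms (coefficients in siemens):
  0.003181·V_1 - 0.0002564·V_3 = 0.025
  0.1473·V_3 - 0.0002564·V_1 = 1.324
Determinant D = (0.003181)(0.1473) - (-0.0002564)(-0.0002564) = 0.0004687
V_1 = [(0.025)(0.1473) - (-0.0002564)(1.324)]/D = 8.584 V
V_3 = [(0.003181)(1.324) - (0.025)(-0.0002564)]/D = 8.997 V
Power in each resistor, P = (ΔV)²/R:
  P_R1 = (9 - 8.584)²/360 = 0.0004813 W
  P_R2 = (8.584 - 0)²/6800 = 0.01084 W
  P_R3 = (9 - 8.997)²/6.8 = 0.0000009753 W
  P_R4 = (0 - 8.997)²/33000 = 0.002453 W
  P_R5 = (8.584 - 8.997)²/3900 = 0.00004388 W
P_total = P_R1 + P_R2 + P_R3 + P_R4 + P_R5 = 0.01381 W

Final answer: 0.01381 W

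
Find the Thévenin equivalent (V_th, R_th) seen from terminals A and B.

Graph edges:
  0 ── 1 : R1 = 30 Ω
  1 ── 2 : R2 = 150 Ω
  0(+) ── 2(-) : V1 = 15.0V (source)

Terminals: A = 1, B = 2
Step 1 — V_th is the open-circuit voltage V_A - V_B (nothing connected across the terminals).
Nodal analysis, taking node 2 as the 0 V reference.
Source V1 fixes V_0 = 15 V.
KCL at each unknown node (sum of currents leaving = 0; resistances in Ω):
  Node 1: (V_1 - 15)/30 + (V_1 - 0)/150 = 0
Collecting terms: 0.04 × V_1 = 0.5  =>  V_1 = 12.5 V
V_th = V_1 - V_2 = 12.5 - 0 = 12.5 V
Step 2 — R_th: zero the source — replace V1 by a short circuit (node 2 merges into node 0) — and find the resistance seen between A (node 1) and B (node 0).
Reduce the network between node 1 (A) and node 0 (B) by series/parallel combination:
  Rp1 = R1 ‖ R2 (parallel, both between nodes 0 and 1) = 1/(1/30 + 1/150) = 25 Ω
R_th = 25 Ω

Final answer: V_th = 12.5 V, R_th = 25 Ω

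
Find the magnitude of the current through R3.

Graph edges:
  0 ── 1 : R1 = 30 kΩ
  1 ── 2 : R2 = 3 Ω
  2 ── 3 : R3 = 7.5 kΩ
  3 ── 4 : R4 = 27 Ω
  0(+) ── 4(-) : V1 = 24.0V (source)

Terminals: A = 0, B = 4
Nodal analysis, taking node 4 as the 0 V reference.
Source V1 fixes V_0 = 24 V.
KCL at each unknown node (sum of currents leaving = 0; resistances in Ω):
  Node 1: (V_1 - 24)/30000 + (V_1 - V_2)/3 = 0
  Node 2: (V_2 - V_1)/3 + (V_2 - V_3)/7500 = 0
  Node 3: (V_3 - V_2)/7500 + (V_3 - 0)/27 = 0
Collecting terms (coefficients in siemens):
  0.3334·V_1 - 0.3333·V_2 = 0.0008
  0.3335·V_2 - 0.3333·V_1 - 0.0001333·V_3 = 0
  0.03717·V_3 - 0.0001333·V_2 = 0
Solving these 3 simultaneous equations (Gaussian elimination) gives:
  V_1 = 4.815 V, V_2 = 4.813 V, V_3 = 0.01727 V
I_R3 = (V_2 - V_3)/R3 = (4.813 - 0.01727)/7500 = 0.0006395 A
|I_R3| = 0.0006395 A

Final answer: |I_R3| = 0.0006395 A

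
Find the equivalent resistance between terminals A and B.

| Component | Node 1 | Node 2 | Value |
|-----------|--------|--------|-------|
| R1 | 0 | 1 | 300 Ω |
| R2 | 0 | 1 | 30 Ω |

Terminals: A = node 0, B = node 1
Reduce the network between node 0 (A) and node 1 (B) by series/parallel combination:
  Rp1 = R1 ‖ R2 (parallel, both between nodes 0 and 1) = 1/(1/300 + 1/30) = 27.27 Ω
R_eq = 27.27 Ω

Final answer: 27.27 Ω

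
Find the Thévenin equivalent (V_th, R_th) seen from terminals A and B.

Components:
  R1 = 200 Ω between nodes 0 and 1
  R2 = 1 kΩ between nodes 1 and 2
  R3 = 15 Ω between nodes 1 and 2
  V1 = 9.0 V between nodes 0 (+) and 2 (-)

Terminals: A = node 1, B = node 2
Step 1 — V_th is the open-circuit voltage V_A - V_B (nothing connected across the terminals).
Nodal analysis, taking node 2 as the 0 V reference.
Source V1 fixes V_0 = 9 V.
KCL at each unknown node (sum of currents leaving = 0; resistances in Ω):
  Node 1: (V_1 - 9)/200 + (V_1 - 0)/1000 + (V_1 - 0)/15 = 0
Collecting terms: 0.07267 × V_1 = 0.045  =>  V_1 = 0.6193 V
V_th = V_1 - V_2 = 0.6193 - 0 = 0.6193 V
Step 2 — R_th: zero the source — replace V1 by a short circuit (node 2 merges into node 0) — and find the resistance seen between A (node 1) and B (node 0).
Reduce the network between node 1 (A) and node 0 (B) by series/parallel combination:
  Rp1 = R1 ‖ R2 ‖ R3 (parallel, all between nodes 0 and 1) = 1/(1/200 + 1/1000 + 1/15) = 13.76 Ω
R_th = 13.76 Ω

Final answer: V_th = 0.6193 V, R_th = 13.76 Ω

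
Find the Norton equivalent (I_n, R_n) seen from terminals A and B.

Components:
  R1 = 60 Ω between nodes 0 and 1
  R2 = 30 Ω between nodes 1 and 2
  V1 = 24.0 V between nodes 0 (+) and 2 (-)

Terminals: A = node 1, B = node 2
Find the Thévenin equivalent first; then I_n = V_th/R_th and R_n = R_th.
Step 1 — V_th is the open-circuit voltage V_A - V_B (nothing connected across the terminals).
Nodal analysis, taking node 2 as the 0 V reference.
Source V1 fixes V_0 = 24 V.
KCL at each unknown node (sum of currents leaving = 0; resistances in Ω):
  Node 1: (V_1 - 24)/60 + (V_1 - 0)/30 = 0
Collecting terms: 0.05 × V_1 = 0.4  =>  V_1 = 8 V
V_th = V_1 - V_2 = 8 - 0 = 8 V
Step 2 — R_th: zero the source — replace V1 by a short circuit (node 2 merges into node 0) — and find the resistance seen between A (node 1) and B (node 0).
Reduce the network between node 1 (A) and node 0 (B) by series/parallel combination:
  Rp1 = R1 ‖ R2 (parallel, both between nodes 0 and 1) = 1/(1/60 + 1/30) = 20 Ω
R_th = 20 Ω
I_n = V_th/R_th = 8/20 = 0.4 A, and R_n = R_th = 20 Ω

Final answer: I_n = 0.4 A, R_n = 20 Ω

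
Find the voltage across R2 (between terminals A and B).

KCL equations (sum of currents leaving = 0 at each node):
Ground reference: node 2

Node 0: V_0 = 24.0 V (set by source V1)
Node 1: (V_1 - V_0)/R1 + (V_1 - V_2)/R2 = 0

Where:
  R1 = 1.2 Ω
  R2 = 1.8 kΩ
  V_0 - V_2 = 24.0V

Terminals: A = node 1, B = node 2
R1 and R2 are in series across V1 (node 0 → node 1 → node 2), and the output A–B is taken across R2, so this is a voltage divider.
Series current: I = V1/(R1 + R2) = 24/(1.2 + 1800) = 24/1801 = 0.01332 A
V_R2 = I × R2 = V1 × R2/(R1 + R2) = 24 × 1800/1801 = 23.98 V

Final answer: 23.98 V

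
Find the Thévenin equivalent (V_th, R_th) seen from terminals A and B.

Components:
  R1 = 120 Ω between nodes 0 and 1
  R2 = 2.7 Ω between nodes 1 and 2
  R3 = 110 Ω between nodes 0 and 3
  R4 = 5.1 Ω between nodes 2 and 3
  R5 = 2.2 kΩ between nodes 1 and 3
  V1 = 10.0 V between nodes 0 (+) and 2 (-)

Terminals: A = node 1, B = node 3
Step 1 — V_th is the open-circuit voltage V_A - V_B (nothing connected across the terminals).
Nodal analysis, taking node 2 as the 0 V reference.
Source V1 fixes V_0 = 10 V.
KCL at each unknown node (sum of currents leaving = 0; resistances in Ω):
  Node 1: (V_1 - 10)/120 + (V_1 - 0)/2.7 + (V_1 - V_3)/2200 = 0
  Node 3: (V_3 - 10)/110 + (V_3 - 0)/5.1 + (V_3 - V_1)/2200 = 0
Collecting terms (coefficients in siemens):
  0.3792·V_1 - 0.0004545·V_3 = 0.08333
  0.2056·V_3 - 0.0004545·V_1 = 0.09091
Determinant D = (0.3792)(0.2056) - (-0.0004545)(-0.0004545) = 0.07796
V_1 = [(0.08333)(0.2056) - (-0.0004545)(0.09091)]/D = 0.2203 V
V_3 = [(0.3792)(0.09091) - (0.08333)(-0.0004545)]/D = 0.4426 V
V_th = V_1 - V_3 = 0.2203 - 0.4426 = -0.2223 V
Step 2 — R_th: zero the source — replace V1 by a short circuit (node 2 merges into node 0) — and find the resistance seen between A (node 1) and B (node 3).
Reduce the network between node 1 (A) and node 3 (B) by series/parallel combination:
  Rp1 = R1 ‖ R2 (parallel, both between nodes 0 and 1) = 1/(1/120 + 1/2.7) = 2.641 Ω
  Rp2 = R3 ‖ R4 (parallel, both between nodes 0 and 3) = 1/(1/110 + 1/5.1) = 4.874 Ω
  Rs1 = Rp1 + Rp2 (series, joined only at node 0) = 2.641 + 4.874 = 7.515 Ω
  Rp3 = R5 ‖ Rs1 (parallel, both between nodes 1 and 3) = 1/(1/2200 + 1/7.515) = 7.489 Ω
R_th = 7.489 Ω

Final answer: V_th = -0.2223 V, R_th = 7.489 Ω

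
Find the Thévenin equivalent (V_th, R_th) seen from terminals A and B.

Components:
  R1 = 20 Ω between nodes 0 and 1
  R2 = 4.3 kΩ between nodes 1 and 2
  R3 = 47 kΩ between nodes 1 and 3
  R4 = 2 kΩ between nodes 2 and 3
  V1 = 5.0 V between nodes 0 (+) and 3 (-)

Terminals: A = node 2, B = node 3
Step 1 — V_th is the open-circuit voltage V_A - V_B (nothing connected across the terminals).
Nodal analysis, taking node 3 as the 0 V reference.
Source V1 fixes V_0 = 5 V.
KCL at each unknown node (sum of currents leaving = 0; resistances in Ω):
  Node 1: (V_1 - 5)/20 + (V_1 - V_2)/4300 + (V_1 - 0)/47000 = 0
  Node 2: (V_2 - V_1)/4300 + (V_2 - 0)/2000 = 0
Collecting terms (coefficients in siemens):
  0.05025·V_1 - 0.0002326·V_2 = 0.25
  0.0007326·V_2 - 0.0002326·V_1 = 0
Determinant D = (0.05025)(0.0007326) - (-0.0002326)(-0.0002326) = 0.00003676
V_1 = [(0.25)(0.0007326) - (-0.0002326)(0)]/D = 4.982 V
V_2 = [(0.05025)(0) - (0.25)(-0.0002326)]/D = 1.582 V
V_th = V_2 - V_3 = 1.582 - 0 = 1.582 V
Step 2 — R_th: zero the source — replace V1 by a short circuit (node 3 merges into node 0) — and find the resistance seen between A (node 2) and B (node 0).
Reduce the network between node 2 (A) and node 0 (B) by series/parallel combination:
  Rp1 = R1 ‖ R3 (parallel, both between nodes 0 and 1) = 1/(1/20 + 1/47000) = 19.99 Ω
  Rs1 = R2 + Rp1 (series, joined only at node 1) = 4300 + 19.99 = 4320 Ω
  Rp2 = R4 ‖ Rs1 (parallel, both between nodes 0 and 2) = 1/(1/2000 + 1/4320) = 1367 Ω
R_th = 1.367 kΩ

Final answer: V_th = 1.582 V, R_th = 1.367 kΩ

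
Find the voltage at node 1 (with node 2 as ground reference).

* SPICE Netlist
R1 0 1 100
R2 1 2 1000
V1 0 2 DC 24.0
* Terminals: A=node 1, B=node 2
Nodal analysis, taking node 2 as the 0 V reference.
Source V1 fixes V_0 = 24 V.
KCL at each unknown node (sum of currents leaving = 0; resistances in Ω):
  Node 1: (V_1 - 24)/100 + (V_1 - 0)/1000 = 0
Collecting terms: 0.011 × V_1 = 0.24  =>  V_1 = 21.82 V
The requested potential is V_1 = 21.82 V.

Final answer: V_1 = 21.82 V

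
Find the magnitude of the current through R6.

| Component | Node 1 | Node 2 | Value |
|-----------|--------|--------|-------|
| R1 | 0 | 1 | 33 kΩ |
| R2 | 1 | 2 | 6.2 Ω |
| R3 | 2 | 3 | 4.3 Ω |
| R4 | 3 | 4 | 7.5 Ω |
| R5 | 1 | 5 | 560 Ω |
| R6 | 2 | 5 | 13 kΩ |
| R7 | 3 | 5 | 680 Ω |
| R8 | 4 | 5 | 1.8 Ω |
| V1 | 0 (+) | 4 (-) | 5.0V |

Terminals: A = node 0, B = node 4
Nodal analysis, taking node 4 as the 0 V reference.
Source V1 fixes V_0 = 5 V.
KCL at each unknown node (sum of currents leaving = 0; resistances in Ω):
  Node 1: (V_1 - 5)/33000 + (V_1 - V_2)/6.2 + (V_1 - V_5)/560 = 0
  Node 2: (V_2 - V_1)/6.2 + (V_2 - V_3)/4.3 + (V_2 - V_5)/13000 = 0
  Node 3: (V_3 - V_2)/4.3 + (V_3 - 0)/7.5 + (V_3 - V_5)/680 = 0
  Node 5: (V_5 - V_1)/560 + (V_5 - V_2)/13000 + (V_5 - V_3)/680 + (V_5 - 0)/1.8 = 0
Collecting terms (coefficients in siemens):
  0.1631·V_1 - 0.1613·V_2 - 0.001786·V_5 = 0.0001515
  0.3939·V_2 - 0.1613·V_1 - 0.2326·V_3 - 0.00007692·V_5 = 0
  0.3674·V_3 - 0.2326·V_2 - 0.001471·V_5 = 0
  0.5589·V_5 - 0.001786·V_1 - 0.00007692·V_2 - 0.001471·V_3 = 0
Solving these 4 simultaneous equations (Gaussian elimination) gives:
  V_1 = 0.002628 V, V_2 = 0.001718 V, V_3 = 0.001088 V, V_5 = 0.0000115 V
I_R6 = (V_2 - V_5)/R6 = (0.001718 - 0.0000115)/13000 = 0.0000001313 A
|I_R6| = 0.0000001313 A

Final answer: |I_R6| = 1.313e-07 A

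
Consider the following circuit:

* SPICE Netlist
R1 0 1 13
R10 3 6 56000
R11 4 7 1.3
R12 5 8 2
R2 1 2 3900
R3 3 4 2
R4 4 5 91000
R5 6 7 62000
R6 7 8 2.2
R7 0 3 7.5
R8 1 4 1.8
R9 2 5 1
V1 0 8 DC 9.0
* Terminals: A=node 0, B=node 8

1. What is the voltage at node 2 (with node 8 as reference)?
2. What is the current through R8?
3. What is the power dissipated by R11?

Nodal analysis, taking node 8 as the 0 V reference.
Source V1 fixes V_0 = 9 V.
KCL at each unknown node (sum of currents leaving = 0; resistances in Ω):
  Node 1: (V_1 - 9)/13 + (V_1 - V_2)/3900 + (V_1 - V_4)/1.8 = 0
  Node 2: (V_2 - V_1)/3900 + (V_2 - V_5)/1 = 0
  Node 3: (V_3 - V_4)/2 + (V_3 - 9)/7.5 + (V_3 - V_6)/56000 = 0
  Node 4: (V_4 - V_3)/2 + (V_4 - V_5)/91000 + (V_4 - V_1)/1.8 + (V_4 - V_7)/1.3 = 0
  Node 5: (V_5 - V_4)/91000 + (V_5 - V_2)/1 + (V_5 - 0)/2 = 0
  Node 6: (V_6 - V_7)/62000 + (V_6 - V_3)/56000 = 0
  Node 7: (V_7 - V_6)/62000 + (V_7 - 0)/2.2 + (V_7 - V_4)/1.3 = 0
Collecting terms (coefficients in siemens):
  0.6327·V_1 - 0.0002564·V_2 - 0.5556·V_4 = 0.6923
  1·V_2 - 0.0002564·V_1 - 1·V_5 = 0
  0.6334·V_3 - 0.5·V_4 - 0.00001786·V_6 = 1.2
  1.825·V_4 - 0.5556·V_1 - 0.5·V_3 - 0.00001099·V_5 - 0.7692·V_7 = 0
  1.5·V_5 - 1·V_2 - 0.00001099·V_4 = 0
  0.00003399·V_6 - 0.00001786·V_3 - 0.00001613·V_7 = 0
  1.224·V_7 - 0.7692·V_4 - 0.00001613·V_6 = 0
Solving these 7 simultaneous equations (Gaussian elimination) gives:
  V_1 = 4.071 V, V_2 = 0.003203 V, V_3 = 4.571 V, V_4 = 3.39 V
  V_5 = 0.00216 V, V_6 = 3.413 V, V_7 = 2.131 V
Part 1:
  Read off the nodal solution: V_2 = 0.003203 V
Part 2:
  I_R8 = (V_1 - V_4)/R8 = (4.071 - 3.39)/1.8 = 0.3781 A
  Magnitude: I_R8 = 0.3781 A
Part 3:
  I_R11 = (V_4 - V_7)/R11 = (3.39 - 2.131)/1.3 = 0.9686 A
  P_R11 = I_R11² × R11 = (0.9686)² × 1.3 = 1.22 W

Final answers:
1. V_2 = 0.003203 V
2. I_R8 = 0.3781 A
3. P_R11 = 1.22 W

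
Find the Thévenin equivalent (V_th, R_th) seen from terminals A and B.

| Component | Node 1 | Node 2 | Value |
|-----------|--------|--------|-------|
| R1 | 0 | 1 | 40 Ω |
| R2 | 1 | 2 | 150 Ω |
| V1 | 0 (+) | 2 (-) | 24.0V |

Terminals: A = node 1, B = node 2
Step 1 — V_th is the open-circuit voltage V_A - V_B (nothing connected across the terminals).
Nodal analysis, taking node 2 as the 0 V reference.
Source V1 fixes V_0 = 24 V.
KCL at each unknown node (sum of currents leaving = 0; resistances in Ω):
  Node 1: (V_1 - 24)/40 + (V_1 - 0)/150 = 0
Collecting terms: 0.03167 × V_1 = 0.6  =>  V_1 = 18.95 V
V_th = V_1 - V_2 = 18.95 - 0 = 18.95 V
Step 2 — R_th: zero the source — replace V1 by a short circuit (node 2 merges into node 0) — and find the resistance seen between A (node 1) and B (node 0).
Reduce the network between node 1 (A) and node 0 (B) by series/parallel combination:
  Rp1 = R1 ‖ R2 (parallel, both between nodes 0 and 1) = 1/(1/40 + 1/150) = 31.58 Ω
R_th = 31.58 Ω

Final answer: V_th = 18.95 V, R_th = 31.58 Ω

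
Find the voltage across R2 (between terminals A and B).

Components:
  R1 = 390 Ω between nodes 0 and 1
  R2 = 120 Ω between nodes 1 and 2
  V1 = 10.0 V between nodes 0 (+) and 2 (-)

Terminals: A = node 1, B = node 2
R1 and R2 are in series across V1 (node 0 → node 1 → node 2), and the output A–B is taken across R2, so this is a voltage divider.
Series current: I = V1/(R1 + R2) = 10/(390 + 120) = 10/510 = 0.01961 A
V_R2 = I × R2 = V1 × R2/(R1 + R2) = 10 × 120/510 = 2.353 V

Final answer: 2.353 V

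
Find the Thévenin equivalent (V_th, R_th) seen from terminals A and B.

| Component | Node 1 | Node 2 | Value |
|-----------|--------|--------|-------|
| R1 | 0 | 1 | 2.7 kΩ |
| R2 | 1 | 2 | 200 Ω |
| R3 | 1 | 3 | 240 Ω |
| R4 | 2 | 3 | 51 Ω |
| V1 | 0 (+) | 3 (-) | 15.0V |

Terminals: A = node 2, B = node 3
Step 1 — V_th is the open-circuit voltage V_A - V_B (nothing connected across the terminals).
Nodal analysis, taking node 3 as the 0 V reference.
Source V1 fixes V_0 = 15 V.
KCL at each unknown node (sum of currents leaving = 0; resistances in Ω):
  Node 1: (V_1 - 15)/2700 + (V_1 - V_2)/200 + (V_1 - 0)/240 = 0
  Node 2: (V_2 - V_1)/200 + (V_2 - 0)/51 = 0
Collecting terms (coefficients in siemens):
  0.009537·V_1 - 0.005·V_2 = 0.005556
  0.02461·V_2 - 0.005·V_1 = 0
Determinant D = (0.009537)(0.02461) - (-0.005)(-0.005) = 0.0002097
V_1 = [(0.005556)(0.02461) - (-0.005)(0)]/D = 0.652 V
V_2 = [(0.009537)(0) - (0.005556)(-0.005)]/D = 0.1325 V
V_th = V_2 - V_3 = 0.1325 - 0 = 0.1325 V
Step 2 — R_th: zero the source — replace V1 by a short circuit (node 3 merges into node 0) — and find the resistance seen between A (node 2) and B (node 0).
Reduce the network between node 2 (A) and node 0 (B) by series/parallel combination:
  Rp1 = R1 ‖ R3 (parallel, both between nodes 0 and 1) = 1/(1/2700 + 1/240) = 220.4 Ω
  Rs1 = R2 + Rp1 (series, joined only at node 1) = 200 + 220.4 = 420.4 Ω
  Rp2 = R4 ‖ Rs1 (parallel, both between nodes 0 and 2) = 1/(1/51 + 1/420.4) = 45.48 Ω
R_th = 45.48 Ω

Final answer: V_th = 0.1325 V, R_th = 45.48 Ω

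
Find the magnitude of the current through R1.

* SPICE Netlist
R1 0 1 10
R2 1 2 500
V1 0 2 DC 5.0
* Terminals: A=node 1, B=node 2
Nodal analysis, taking node 2 as the 0 V reference.
Source V1 fixes V_0 = 5 V.
KCL at each unknown node (sum of currents leaving = 0; resistances in Ω):
  Node 1: (V_1 - 5)/10 + (V_1 - 0)/500 = 0
Collecting terms: 0.102 × V_1 = 0.5  =>  V_1 = 4.902 V
I_R1 = (V_0 - V_1)/R1 = (5 - 4.902)/10 = 0.009804 A
|I_R1| = 0.009804 A

Final answer: |I_R1| = 0.009804 A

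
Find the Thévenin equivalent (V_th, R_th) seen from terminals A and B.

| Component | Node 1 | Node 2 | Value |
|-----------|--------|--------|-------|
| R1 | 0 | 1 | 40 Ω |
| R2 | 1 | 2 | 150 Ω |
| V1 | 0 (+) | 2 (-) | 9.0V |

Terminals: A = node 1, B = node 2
Step 1 — V_th is the open-circuit voltage V_A - V_B (nothing connected across the terminals).
Nodal analysis, taking node 2 as the 0 V reference.
Source V1 fixes V_0 = 9 V.
KCL at each unknown node (sum of currents leaving = 0; resistances in Ω):
  Node 1: (V_1 - 9)/40 + (V_1 - 0)/150 = 0
Collecting terms: 0.03167 × V_1 = 0.225  =>  V_1 = 7.105 V
V_th = V_1 - V_2 = 7.105 - 0 = 7.105 V
Step 2 — R_th: zero the source — replace V1 by a short circuit (node 2 merges into node 0) — and find the resistance seen between A (node 1) and B (node 0).
Reduce the network between node 1 (A) and node 0 (B) by series/parallel combination:
  Rp1 = R1 ‖ R2 (parallel, both between nodes 0 and 1) = 1/(1/40 + 1/150) = 31.58 Ω
R_th = 31.58 Ω

Final answer: V_th = 7.105 V, R_th = 31.58 Ω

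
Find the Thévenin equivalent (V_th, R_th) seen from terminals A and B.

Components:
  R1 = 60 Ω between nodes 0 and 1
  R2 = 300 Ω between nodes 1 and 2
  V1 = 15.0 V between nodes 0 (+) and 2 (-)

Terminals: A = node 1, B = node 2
Step 1 — V_th is the open-circuit voltage V_A - V_B (nothing connected across the terminals).
Nodal analysis, taking node 2 as the 0 V reference.
Source V1 fixes V_0 = 15 V.
KCL at each unknown node (sum of currents leaving = 0; resistances in Ω):
  Node 1: (V_1 - 15)/60 + (V_1 - 0)/300 = 0
Collecting terms: 0.02 × V_1 = 0.25  =>  V_1 = 12.5 V
V_th = V_1 - V_2 = 12.5 - 0 = 12.5 V
Step 2 — R_th: zero the source — replace V1 by a short circuit (node 2 merges into node 0) — and find the resistance seen between A (node 1) and B (node 0).
Reduce the network between node 1 (A) and node 0 (B) by series/parallel combination:
  Rp1 = R1 ‖ R2 (parallel, both between nodes 0 and 1) = 1/(1/60 + 1/300) = 50 Ω
R_th = 50 Ω

Final answer: V_th = 12.5 V, R_th = 50 Ω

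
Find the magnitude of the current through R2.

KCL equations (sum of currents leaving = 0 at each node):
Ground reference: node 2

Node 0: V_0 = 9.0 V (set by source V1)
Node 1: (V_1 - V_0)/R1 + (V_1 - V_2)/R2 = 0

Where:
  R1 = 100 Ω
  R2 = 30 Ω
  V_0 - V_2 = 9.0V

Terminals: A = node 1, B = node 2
Nodal analysis, taking node 2 as the 0 V reference.
Source V1 fixes V_0 = 9 V.
KCL at each unknown node (sum of currents leaving = 0; resistances in Ω):
  Node 1: (V_1 - 9)/100 + (V_1 - 0)/30 = 0
Collecting terms: 0.04333 × V_1 = 0.09  =>  V_1 = 2.077 V
I_R2 = (V_1 - V_2)/R2 = (2.077 - 0)/30 = 0.06923 A
|I_R2| = 0.06923 A

Final answer: |I_R2| = 0.06923 A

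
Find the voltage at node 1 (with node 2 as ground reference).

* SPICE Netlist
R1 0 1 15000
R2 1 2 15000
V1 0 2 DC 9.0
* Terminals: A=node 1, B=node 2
Nodal analysis, taking node 2 as the 0 V reference.
Source V1 fixes V_0 = 9 V.
KCL at each unknown node (sum of currents leaving = 0; resistances in Ω):
  Node 1: (V_1 - 9)/15000 + (V_1 - 0)/15000 = 0
Collecting terms: 0.0001333 × V_1 = 0.0006  =>  V_1 = 4.5 V
The requested potential is V_1 = 4.5 V.

Final answer: V_1 = 4.5 V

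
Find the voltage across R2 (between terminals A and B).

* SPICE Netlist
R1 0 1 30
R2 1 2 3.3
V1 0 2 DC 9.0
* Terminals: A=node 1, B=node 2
R1 and R2 are in series across V1 (node 0 → node 1 → node 2), and the output A–B is taken across R2, so this is a voltage divider.
Series current: I = V1/(R1 + R2) = 9/(30 + 3.3) = 9/33.3 = 0.2703 A
V_R2 = I × R2 = V1 × R2/(R1 + R2) = 9 × 3.3/33.3 = 0.8919 V

Final answer: 0.8919 V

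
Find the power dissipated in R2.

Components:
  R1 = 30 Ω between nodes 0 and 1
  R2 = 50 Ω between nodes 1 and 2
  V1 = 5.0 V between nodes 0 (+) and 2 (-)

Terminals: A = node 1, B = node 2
Nodal analysis, taking node 2 as the 0 V reference.
Source V1 fixes V_0 = 5 V.
KCL at each unknown node (sum of currents leaving = 0; resistances in Ω):
  Node 1: (V_1 - 5)/30 + (V_1 - 0)/50 = 0
Collecting terms: 0.05333 × V_1 = 0.1667  =>  V_1 = 3.125 V
I_R2 = (V_1 - V_2)/R2 = (3.125 - 0)/50 = 0.0625 A
P_R2 = I_R2² × R2 = (0.0625)² × 50 = 0.1953 W

Final answer: 0.1953 W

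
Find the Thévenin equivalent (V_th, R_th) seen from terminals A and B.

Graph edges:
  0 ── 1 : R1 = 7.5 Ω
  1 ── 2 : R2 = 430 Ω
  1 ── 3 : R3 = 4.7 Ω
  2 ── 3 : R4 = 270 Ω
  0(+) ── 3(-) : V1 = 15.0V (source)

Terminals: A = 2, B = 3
Step 1 — V_th is the open-circuit voltage V_A - V_B (nothing connected across the terminals).
Nodal analysis, taking node 3 as the 0 V reference.
Source V1 fixes V_0 = 15 V.
KCL at each unknown node (sum of currents leaving = 0; resistances in Ω):
  Node 1: (V_1 - 15)/7.5 + (V_1 - V_2)/430 + (V_1 - 0)/4.7 = 0
  Node 2: (V_2 - V_1)/430 + (V_2 - 0)/270 = 0
Collecting terms (coefficients in siemens):
  0.3484·V_1 - 0.002326·V_2 = 2
  0.006029·V_2 - 0.002326·V_1 = 0
Determinant D = (0.3484)(0.006029) - (-0.002326)(-0.002326) = 0.002095
V_1 = [(2)(0.006029) - (-0.002326)(0)]/D = 5.755 V
V_2 = [(0.3484)(0) - (2)(-0.002326)]/D = 2.22 V
V_th = V_2 - V_3 = 2.22 - 0 = 2.22 V
Step 2 — R_th: zero the source — replace V1 by a short circuit (node 3 merges into node 0) — and find the resistance seen between A (node 2) and B (node 0).
Reduce the network between node 2 (A) and node 0 (B) by series/parallel combination:
  Rp1 = R1 ‖ R3 (parallel, both between nodes 0 and 1) = 1/(1/7.5 + 1/4.7) = 2.889 Ω
  Rs1 = R2 + Rp1 (series, joined only at node 1) = 430 + 2.889 = 432.9 Ω
  Rp2 = R4 ‖ Rs1 (parallel, both between nodes 0 and 2) = 1/(1/270 + 1/432.9) = 166.3 Ω
R_th = 166.3 Ω

Final answer: V_th = 2.22 V, R_th = 166.3 Ω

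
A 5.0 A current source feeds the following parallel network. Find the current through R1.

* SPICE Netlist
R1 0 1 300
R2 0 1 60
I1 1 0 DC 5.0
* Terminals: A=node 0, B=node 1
All resistors sit directly between nodes 0 and 1, so they are in parallel and share one voltage V; the full source current 5 A splits among them.
1/R_par = 1/300 + 1/60 = 0.02 S  =>  R_par = 50 Ω
V = I × R_par = 5 × 50 = 250 V
I_R1 = V/R1 = 250/300 = 0.8333 A

Final answer: 0.8333 A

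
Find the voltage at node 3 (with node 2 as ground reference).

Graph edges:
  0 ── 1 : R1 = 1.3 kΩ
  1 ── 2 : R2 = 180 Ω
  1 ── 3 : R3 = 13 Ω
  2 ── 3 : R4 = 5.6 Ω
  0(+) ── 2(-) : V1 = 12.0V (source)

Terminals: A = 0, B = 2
Nodal analysis, taking node 2 as the 0 V reference.
Source V1 fixes V_0 = 12 V.
KCL at each unknown node (sum of currents leaving = 0; resistances in Ω):
  Node 1: (V_1 - 12)/1300 + (V_1 - 0)/180 + (V_1 - V_3)/13 = 0
  Node 3: (V_3 - V_1)/13 + (V_3 - 0)/5.6 = 0
Collecting terms (coefficients in siemens):
  0.08325·V_1 - 0.07692·V_3 = 0.009231
  0.2555·V_3 - 0.07692·V_1 = 0
Determinant D = (0.08325)(0.2555) - (-0.07692)(-0.07692) = 0.01535
V_1 = [(0.009231)(0.2555) - (-0.07692)(0)]/D = 0.1536 V
V_3 = [(0.08325)(0) - (0.009231)(-0.07692)]/D = 0.04625 V
The requested potential is V_3 = 0.04625 V.

Final answer: V_3 = 0.04625 V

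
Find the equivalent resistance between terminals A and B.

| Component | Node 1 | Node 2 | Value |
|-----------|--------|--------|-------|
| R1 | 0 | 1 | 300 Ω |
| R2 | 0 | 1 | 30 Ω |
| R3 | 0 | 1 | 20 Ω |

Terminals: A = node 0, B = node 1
Reduce the network between node 0 (A) and node 1 (B) by series/parallel combination:
  Rp1 = R1 ‖ R2 ‖ R3 (parallel, all between nodes 0 and 1) = 1/(1/300 + 1/30 + 1/20) = 11.54 Ω
R_eq = 11.54 Ω

Final answer: 11.54 Ω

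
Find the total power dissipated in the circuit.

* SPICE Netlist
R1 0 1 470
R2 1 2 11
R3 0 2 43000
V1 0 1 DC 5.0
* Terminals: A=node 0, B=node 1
Nodal analysis, taking node 1 as the 0 V reference.
Source V1 fixes V_0 = 5 V.
KCL at each unknown node (sum of currents leaving = 0; resistances in Ω):
  Node 2: (V_2 - 0)/11 + (V_2 - 5)/43000 = 0
Collecting terms: 0.09093 × V_2 = 0.0001163  =>  V_2 = 0.001279 V
Power in each resistor, P = (ΔV)²/R:
  P_R1 = (5 - 0)²/470 = 0.05319 W
  P_R2 = (0 - 0.001279)²/11 = 0.0000001487 W
  P_R3 = (5 - 0.001279)²/43000 = 0.0005811 W
P_total = P_R1 + P_R2 + P_R3 = 0.05377 W

Final answer: 0.05377 W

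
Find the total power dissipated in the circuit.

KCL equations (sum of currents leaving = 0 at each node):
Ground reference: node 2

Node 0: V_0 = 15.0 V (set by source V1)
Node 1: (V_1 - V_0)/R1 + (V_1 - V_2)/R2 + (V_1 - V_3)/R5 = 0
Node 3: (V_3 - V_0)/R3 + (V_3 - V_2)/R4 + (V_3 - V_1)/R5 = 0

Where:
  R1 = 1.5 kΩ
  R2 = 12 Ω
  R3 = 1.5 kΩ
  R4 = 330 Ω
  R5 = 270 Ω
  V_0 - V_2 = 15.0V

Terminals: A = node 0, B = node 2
Nodal analysis, taking node 2 as the 0 V reference.
Source V1 fixes V_0 = 15 V.
KCL at each unknown node (sum of currents leaving = 0; resistances in Ω):
  Node 1: (V_1 - 15)/1500 + (V_1 - 0)/12 + (V_1 - V_3)/270 = 0
  Node 3: (V_3 - 15)/1500 + (V_3 - 0)/330 + (V_3 - V_1)/270 = 0
Collecting terms (coefficients in siemens):
  0.0877·V_1 - 0.003704·V_3 = 0.01
  0.007401·V_3 - 0.003704·V_1 = 0.01
Determinant D = (0.0877)(0.007401) - (-0.003704)(-0.003704) = 0.0006353
V_1 = [(0.01)(0.007401) - (-0.003704)(0.01)]/D = 0.1748 V
V_3 = [(0.0877)(0.01) - (0.01)(-0.003704)]/D = 1.439 V
Power in each resistor, P = (ΔV)²/R:
  P_R1 = (15 - 0.1748)²/1500 = 0.1465 W
  P_R2 = (0.1748 - 0)²/12 = 0.002546 W
  P_R3 = (15 - 1.439)²/1500 = 0.1226 W
  P_R4 = (0 - 1.439)²/330 = 0.006272 W
  P_R5 = (0.1748 - 1.439)²/270 = 0.005917 W
P_total = P_R1 + P_R2 + P_R3 + P_R4 + P_R5 = 0.2839 W

Final answer: 0.2839 W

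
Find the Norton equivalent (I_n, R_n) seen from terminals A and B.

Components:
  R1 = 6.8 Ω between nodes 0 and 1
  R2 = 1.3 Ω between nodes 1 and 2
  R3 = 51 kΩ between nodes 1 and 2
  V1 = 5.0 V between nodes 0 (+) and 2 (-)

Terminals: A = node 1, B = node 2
Find the Thévenin equivalent first; then I_n = V_th/R_th and R_n = R_th.
Step 1 — V_th is the open-circuit voltage V_A - V_B (nothing connected across the terminals).
Nodal analysis, taking node 2 as the 0 V reference.
Source V1 fixes V_0 = 5 V.
KCL at each unknown node (sum of currents leaving = 0; resistances in Ω):
  Node 1: (V_1 - 5)/6.8 + (V_1 - 0)/1.3 + (V_1 - 0)/51000 = 0
Collecting terms: 0.9163 × V_1 = 0.7353  =>  V_1 = 0.8025 V
V_th = V_1 - V_2 = 0.8025 - 0 = 0.8025 V
Step 2 — R_th: zero the source — replace V1 by a short circuit (node 2 merges into node 0) — and find the resistance seen between A (node 1) and B (node 0).
Reduce the network between node 1 (A) and node 0 (B) by series/parallel combination:
  Rp1 = R1 ‖ R2 ‖ R3 (parallel, all between nodes 0 and 1) = 1/(1/6.8 + 1/1.3 + 1/51000) = 1.091 Ω
R_th = 1.091 Ω
I_n = V_th/R_th = 0.8025/1.091 = 0.7353 A, and R_n = R_th = 1.091 Ω

Final answer: I_n = 0.7353 A, R_n = 1.091 Ω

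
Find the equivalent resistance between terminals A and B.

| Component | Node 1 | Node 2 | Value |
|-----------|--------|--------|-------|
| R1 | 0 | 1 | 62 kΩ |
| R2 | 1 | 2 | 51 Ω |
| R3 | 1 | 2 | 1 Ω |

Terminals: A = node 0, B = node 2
Reduce the network between node 0 (A) and node 2 (B) by series/parallel combination:
  Rp1 = R2 ‖ R3 (parallel, both between nodes 1 and 2) = 1/(1/51 + 1/1) = 0.9808 Ω
  Rs1 = R1 + Rp1 (series, joined only at node 1) = 62000 + 0.9808 = 62000 Ω
R_eq = 62 kΩ

Final answer: 62 kΩ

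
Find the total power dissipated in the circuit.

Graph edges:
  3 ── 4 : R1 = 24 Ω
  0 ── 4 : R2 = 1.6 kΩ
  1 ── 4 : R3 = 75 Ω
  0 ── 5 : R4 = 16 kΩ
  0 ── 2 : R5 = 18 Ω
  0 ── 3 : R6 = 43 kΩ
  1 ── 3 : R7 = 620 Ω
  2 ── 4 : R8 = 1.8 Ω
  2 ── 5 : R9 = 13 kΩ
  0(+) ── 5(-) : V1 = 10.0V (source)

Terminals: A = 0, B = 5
Nodal analysis, taking node 5 as the 0 V reference.
Source V1 fixes V_0 = 10 V.
KCL at each unknown node (sum of currents leaving = 0; resistances in Ω):
  Node 1: (V_1 - V_4)/75 + (V_1 - V_3)/620 = 0
  Node 2: (V_2 - 10)/18 + (V_2 - V_4)/1.8 + (V_2 - 0)/13000 = 0
  Node 3: (V_3 - V_4)/24 + (V_3 - 10)/43000 + (V_3 - V_1)/620 = 0
  Node 4: (V_4 - V_3)/24 + (V_4 - 10)/1600 + (V_4 - V_1)/75 + (V_4 - V_2)/1.8 = 0
Collecting terms (coefficients in siemens):
  0.01495·V_1 - 0.001613·V_3 - 0.01333·V_4 = 0
  0.6112·V_2 - 0.5556·V_4 = 0.5556
  0.0433·V_3 - 0.001613·V_1 - 0.04167·V_4 = 0.0002326
  0.6112·V_4 - 0.01333·V_1 - 0.5556·V_2 - 0.04167·V_3 = 0.00625
Solving these 4 simultaneous equations (Gaussian elimination) gives:
  V_1 = 9.986 V, V_2 = 9.986 V, V_3 = 9.986 V, V_4 = 9.986 V
Power in each resistor, P = (ΔV)²/R:
  P_R1 = (9.986 - 9.986)²/24 = 0.000000000002258 W
  P_R2 = (10 - 9.986)²/1600 = 0.0000001165 W
  P_R3 = (9.986 - 9.986)²/75 = 0.000000000000008414 W
  P_R4 = (10 - 0)²/16000 = 0.00625 W
  P_R5 = (10 - 9.986)²/18 = 0.00001038 W
  P_R6 = (10 - 9.986)²/43000 = 0.00000000433 W
  P_R7 = (9.986 - 9.986)²/620 = 0.00000000000006956 W
  P_R8 = (9.986 - 9.986)²/1.8 = 0.000000000141 W
  P_R9 = (9.986 - 0)²/13000 = 0.007671 W
P_total = P_R1 + P_R2 + P_R3 + P_R4 + P_R5 + P_R6 + P_R7 + P_R8 + P_R9 = 0.01393 W

Final answer: 0.01393 W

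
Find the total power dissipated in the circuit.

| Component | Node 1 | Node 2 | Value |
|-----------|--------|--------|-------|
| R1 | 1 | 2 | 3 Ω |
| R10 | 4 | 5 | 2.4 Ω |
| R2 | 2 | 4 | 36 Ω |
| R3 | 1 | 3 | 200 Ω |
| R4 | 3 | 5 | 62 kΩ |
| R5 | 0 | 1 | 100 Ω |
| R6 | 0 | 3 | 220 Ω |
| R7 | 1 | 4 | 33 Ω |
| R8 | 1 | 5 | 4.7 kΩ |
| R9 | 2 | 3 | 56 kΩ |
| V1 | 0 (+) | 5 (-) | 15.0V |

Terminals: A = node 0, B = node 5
Nodal analysis, taking node 5 as the 0 V reference.
Source V1 fixes V_0 = 15 V.
KCL at each unknown node (sum of currents leaving = 0; resistances in Ω):
  Node 1: (V_1 - V_2)/3 + (V_1 - V_3)/200 + (V_1 - 15)/100 + (V_1 - V_4)/33 + (V_1 - 0)/4700 = 0
  Node 2: (V_2 - V_1)/3 + (V_2 - V_4)/36 + (V_2 - V_3)/56000 = 0
  Node 3: (V_3 - V_1)/200 + (V_3 - 0)/62000 + (V_3 - 15)/220 + (V_3 - V_2)/56000 = 0
  Node 4: (V_4 - V_2)/36 + (V_4 - V_1)/33 + (V_4 - 0)/2.4 = 0
Collecting terms (coefficients in siemens):
  0.3788·V_1 - 0.3333·V_2 - 0.005·V_3 - 0.0303·V_4 = 0.15
  0.3611·V_2 - 0.3333·V_1 - 0.00001786·V_3 - 0.02778·V_4 = 0
  0.009579·V_3 - 0.005·V_1 - 0.00001786·V_2 = 0.06818
  0.4747·V_4 - 0.0303·V_1 - 0.02778·V_2 = 0
Solving these 4 simultaneous equations (Gaussian elimination) gives:
  V_1 = 2.999 V, V_2 = 2.796 V, V_3 = 8.688 V, V_4 = 0.355 V
Power in each resistor, P = (ΔV)²/R:
  P_R1 = (2.999 - 2.796)²/3 = 0.01375 W
  P_R2 = (2.796 - 0.355)²/36 = 0.1655 W
  P_R3 = (2.999 - 8.688)²/200 = 0.1618 W
  P_R4 = (8.688 - 0)²/62000 = 0.001217 W
  P_R5 = (15 - 2.999)²/100 = 1.44 W
  P_R6 = (15 - 8.688)²/220 = 0.1811 W
  P_R7 = (2.999 - 0.355)²/33 = 0.2118 W
  P_R8 = (2.999 - 0)²/4700 = 0.001914 W
  P_R9 = (2.796 - 8.688)²/56000 = 0.00062 W
  P_R10 = (0.355 - 0)²/2.4 = 0.05251 W
P_total = P_R1 + P_R2 + P_R3 + P_R4 + P_R5 + P_R6 + P_R7 + P_R8 + P_R9 + P_R10 = 2.231 W

Final answer: 2.231 W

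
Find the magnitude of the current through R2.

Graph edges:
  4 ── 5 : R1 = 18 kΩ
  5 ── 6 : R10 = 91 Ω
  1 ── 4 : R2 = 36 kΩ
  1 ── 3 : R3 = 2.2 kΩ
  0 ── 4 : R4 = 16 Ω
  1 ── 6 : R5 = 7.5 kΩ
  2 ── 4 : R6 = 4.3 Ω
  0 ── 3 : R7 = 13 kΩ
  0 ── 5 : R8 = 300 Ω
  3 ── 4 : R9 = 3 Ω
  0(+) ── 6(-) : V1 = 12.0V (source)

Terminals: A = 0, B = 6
Nodal analysis, taking node 6 as the 0 V reference.
Source V1 fixes V_0 = 12 V.
KCL at each unknown node (sum of currents leaving = 0; resistances in Ω):
  Node 1: (V_1 - V_4)/36000 + (V_1 - V_3)/2200 + (V_1 - 0)/7500 = 0
  Node 2: (V_2 - V_4)/4.3 = 0
  Node 3: (V_3 - V_1)/2200 + (V_3 - 12)/13000 + (V_3 - V_4)/3 = 0
  Node 4: (V_4 - V_5)/18000 + (V_4 - V_1)/36000 + (V_4 - 12)/16 + (V_4 - V_2)/4.3 + (V_4 - V_3)/3 = 0
  Node 5: (V_5 - V_4)/18000 + (V_5 - 12)/300 + (V_5 - 0)/91 = 0
Collecting terms (coefficients in siemens):
  0.0006157·V_1 - 0.0004545·V_3 - 0.00002778·V_4 = 0
  0.2326·V_2 - 0.2326·V_4 = 0
  0.3339·V_3 - 0.0004545·V_1 - 0.3333·V_4 = 0.0009231
  0.6285·V_4 - 0.00002778·V_1 - 0.2326·V_2 - 0.3333·V_3 - 0.00005556·V_5 = 0.75
  0.01438·V_5 - 0.00005556·V_4 = 0.04
Solving these 5 simultaneous equations (Gaussian elimination) gives:
  V_1 = 9.377 V, V_2 = 11.97 V, V_3 = 11.97 V, V_4 = 11.97 V
  V_5 = 2.828 V
I_R2 = (V_1 - V_4)/R2 = (9.377 - 11.97)/36000 = -0.00007209 A
|I_R2| = 0.00007209 A

Final answer: |I_R2| = 7.209e-05 A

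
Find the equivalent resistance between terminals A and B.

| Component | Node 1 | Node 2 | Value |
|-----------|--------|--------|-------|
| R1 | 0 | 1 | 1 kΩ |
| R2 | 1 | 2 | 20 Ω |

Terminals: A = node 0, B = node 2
Reduce the network between node 0 (A) and node 2 (B) by series/parallel combination:
  Rs1 = R1 + R2 (series, joined only at node 1) = 1000 + 20 = 1020 Ω
R_eq = 1.02 kΩ

Final answer: 1.02 kΩ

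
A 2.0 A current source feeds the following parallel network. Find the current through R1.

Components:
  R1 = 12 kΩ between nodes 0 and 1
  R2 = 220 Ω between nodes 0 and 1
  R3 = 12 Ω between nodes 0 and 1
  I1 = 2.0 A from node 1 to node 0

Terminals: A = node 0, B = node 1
All resistors sit directly between nodes 0 and 1, so they are in parallel and share one voltage V; the full source current 2 A splits among them.
1/R_par = 1/12000 + 1/220 + 1/12 = 0.08796 S  =>  R_par = 11.37 Ω
V = I × R_par = 2 × 11.37 = 22.74 V
I_R1 = V/R1 = 22.74/12000 = 0.001895 A

Final answer: 0.001895 A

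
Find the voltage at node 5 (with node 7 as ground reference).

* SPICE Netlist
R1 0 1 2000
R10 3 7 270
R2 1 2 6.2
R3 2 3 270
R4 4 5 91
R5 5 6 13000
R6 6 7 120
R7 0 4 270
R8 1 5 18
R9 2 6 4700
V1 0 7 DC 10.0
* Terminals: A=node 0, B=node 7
Nodal analysis, taking node 7 as the 0 V reference.
Source V1 fixes V_0 = 10 V.
KCL at each unknown node (sum of currents leaving = 0; resistances in Ω):
  Node 1: (V_1 - 10)/2000 + (V_1 - V_2)/6.2 + (V_1 - V_5)/18 = 0
  Node 2: (V_2 - V_1)/6.2 + (V_2 - V_3)/270 + (V_2 - V_6)/4700 = 0
  Node 3: (V_3 - V_2)/270 + (V_3 - 0)/270 = 0
  Node 4: (V_4 - V_5)/91 + (V_4 - 10)/270 = 0
  Node 5: (V_5 - V_4)/91 + (V_5 - V_6)/13000 + (V_5 - V_1)/18 = 0
  Node 6: (V_6 - V_5)/13000 + (V_6 - 0)/120 + (V_6 - V_2)/4700 = 0
Collecting terms (coefficients in siemens):
  0.2173·V_1 - 0.1613·V_2 - 0.05556·V_5 = 0.005
  0.1652·V_2 - 0.1613·V_1 - 0.003704·V_3 - 0.0002128·V_6 = 0
  0.007407·V_3 - 0.003704·V_2 = 0
  0.01469·V_4 - 0.01099·V_5 = 0.03704
  0.06662·V_5 - 0.05556·V_1 - 0.01099·V_4 - 0.00007692·V_6 = 0
  0.008623·V_6 - 0.0002128·V_2 - 0.00007692·V_5 = 0
Solving these 6 simultaneous equations (Gaussian elimination) gives:
  V_1 = 5.986 V, V_2 = 5.911 V, V_3 = 2.955 V, V_4 = 7.135 V
  V_5 = 6.169 V, V_6 = 0.2009 V
The requested potential is V_5 = 6.169 V.

Final answer: V_5 = 6.169 V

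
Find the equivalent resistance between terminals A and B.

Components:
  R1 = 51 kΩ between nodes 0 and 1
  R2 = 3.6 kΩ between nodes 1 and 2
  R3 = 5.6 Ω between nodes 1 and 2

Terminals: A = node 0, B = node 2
Reduce the network between node 0 (A) and node 2 (B) by series/parallel combination:
  Rp1 = R2 ‖ R3 (parallel, both between nodes 1 and 2) = 1/(1/3600 + 1/5.6) = 5.591 Ω
  Rs1 = R1 + Rp1 (series, joined only at node 1) = 51000 + 5.591 = 51010 Ω
R_eq = 51.01 kΩ

Final answer: 51.01 kΩ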